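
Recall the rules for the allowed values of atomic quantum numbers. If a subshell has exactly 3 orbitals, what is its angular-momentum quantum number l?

l = 1

2l+1 = 3 gives l = 1.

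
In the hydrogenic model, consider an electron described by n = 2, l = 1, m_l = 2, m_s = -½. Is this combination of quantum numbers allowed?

Invalid

The magnetic quantum number must satisfy −l ≤ m_l ≤ l. With l = 1, m_l can only be -1, 0, 1, so m_l = 2 is forbidden.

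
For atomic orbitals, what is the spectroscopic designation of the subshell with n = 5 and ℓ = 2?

5d

ℓ = 2 corresponds to the letter 'd', so the subshell is 5d.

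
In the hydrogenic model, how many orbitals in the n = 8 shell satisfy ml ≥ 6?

3

Go through l = 0, …, 7 (the values permitted for n = 8).
Contributions: l=6 → 1; l=7 → 2.
Total orbitals: 1 + 2 = 3.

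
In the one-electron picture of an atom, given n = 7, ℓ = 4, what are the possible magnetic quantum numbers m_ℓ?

-4, -3, -2, -1, 0, 1, 2, 3, 4

m_ℓ takes every integer from −ℓ to +ℓ. With ℓ = 4 that gives the 9 values -4, -3, -2, -1, 0, 1, 2, 3, 4.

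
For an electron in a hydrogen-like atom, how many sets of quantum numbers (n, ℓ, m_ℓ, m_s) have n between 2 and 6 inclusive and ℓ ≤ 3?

Count contributing orbitals for each principal shell:
n=2 → 4; n=3 → 9; n=4 → 16; n=5 → 16; n=6 → 16.
Orbitals: 4 + 9 + 16 + 16 + 16 = 61. Including both spin states (m_s = ±1/2) gives 2 × 61 = 122 states.

122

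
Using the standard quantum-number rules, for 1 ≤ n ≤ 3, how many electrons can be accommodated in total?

28

Total orbitals = 1² + 2² + 3² = 14. Doubling for spin gives 28 electrons.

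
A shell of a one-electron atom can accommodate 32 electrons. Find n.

n = 4

2n² = 32 ⇒ n² = 16 ⇒ n = 4.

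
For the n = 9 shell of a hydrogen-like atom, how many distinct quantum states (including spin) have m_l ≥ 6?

12

Go through l = 0, …, 8 (the values permitted for n = 9).
Per l-value: l=6 → 1; l=7 → 2; l=8 → 3.
Orbitals: 1 + 2 + 3 = 6. Each orbital carries two spin states, so 6 × 2 = 12 states.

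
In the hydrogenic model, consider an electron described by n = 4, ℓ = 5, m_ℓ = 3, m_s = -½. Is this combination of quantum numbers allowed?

Invalid

The orbital quantum number must satisfy 0 ≤ ℓ ≤ n−1. With n = 4 the allowed ℓ values are 0, 1, 2, 3, so ℓ = 5 is out of range.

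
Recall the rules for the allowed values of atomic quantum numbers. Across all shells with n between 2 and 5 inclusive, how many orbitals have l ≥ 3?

23

Per-shell orbital counts meeting the constraint:
n=4 → 7; n=5 → 16.
Total orbitals: 7 + 16 = 23.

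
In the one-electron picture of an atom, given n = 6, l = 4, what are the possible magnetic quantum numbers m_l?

m_l takes every integer from −l to +l. With l = 4 that gives the 9 values -4, -3, -2, -1, 0, 1, 2, 3, 4.

-4, -3, -2, -1, 0, 1, 2, 3, 4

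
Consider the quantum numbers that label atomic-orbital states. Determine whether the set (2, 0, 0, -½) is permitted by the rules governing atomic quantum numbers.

Valid

n = 2 is a positive integer. ℓ = 0 satisfies 0 ≤ ℓ ≤ n−1 = 1. m_ℓ = 0 lies in the range −ℓ … +ℓ (here 0). m_s = -1/2 is one of ±1/2.
All four constraints are satisfied.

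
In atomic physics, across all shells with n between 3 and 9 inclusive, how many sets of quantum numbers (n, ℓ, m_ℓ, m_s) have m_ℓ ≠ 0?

476

Go shell by shell, enumerating (ℓ, m_ℓ) with m_ℓ ≠ 0:
n=3 → 6; n=4 → 12; n=5 → 20; n=6 → 30; n=7 → 42; n=8 → 56; n=9 → 72.
Orbitals: 6 + 12 + 20 + 30 + 42 + 56 + 72 = 238. Including both spin states (m_s = ±1/2) gives 2 × 238 = 476 states.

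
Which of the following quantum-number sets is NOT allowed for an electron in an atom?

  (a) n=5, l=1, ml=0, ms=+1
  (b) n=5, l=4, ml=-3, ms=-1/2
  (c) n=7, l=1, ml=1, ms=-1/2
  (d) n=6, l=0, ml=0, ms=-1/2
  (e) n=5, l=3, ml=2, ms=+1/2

(a)

(a) has ms = +1, but an electron's spin must be ±1/2.
The remaining sets (b), (c), (d), (e) satisfy all four rules.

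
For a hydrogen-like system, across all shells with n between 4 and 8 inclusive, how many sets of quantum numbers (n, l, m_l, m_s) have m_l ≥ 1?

Treat each shell separately and count matching orbitals:
n=4 → 6; n=5 → 10; n=6 → 15; n=7 → 21; n=8 → 28.
Orbitals: 6 + 10 + 15 + 21 + 28 = 80. Including both spin states (m_s = ±1/2) gives 2 × 80 = 160 states.

160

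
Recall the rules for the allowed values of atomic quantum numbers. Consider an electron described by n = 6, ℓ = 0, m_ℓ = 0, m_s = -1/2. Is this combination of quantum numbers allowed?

Allowed

n = 6 is a positive integer. ℓ = 0 satisfies 0 ≤ ℓ ≤ n−1 = 5. m_ℓ = 0 lies in the range −ℓ … +ℓ (here 0). m_s = -1/2 is one of ±1/2.
All four constraints are satisfied.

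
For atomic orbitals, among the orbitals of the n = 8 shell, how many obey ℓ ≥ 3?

55

Per ℓ-value: ℓ=3 → 7; ℓ=4 → 9; ℓ=5 → 11; ℓ=6 → 13; ℓ=7 → 15.
Total orbitals: 7 + 9 + 11 + 13 + 15 = 55.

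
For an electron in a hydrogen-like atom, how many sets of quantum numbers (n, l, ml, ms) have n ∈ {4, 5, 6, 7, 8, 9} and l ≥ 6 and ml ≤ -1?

80

Work shell by shell — for each n, count the (l, ml) pairs that satisfy l ≥ 6 and ml ≤ -1:
n=7 → 6; n=8 → 13; n=9 → 21.
Orbitals: 6 + 13 + 21 = 40. Including both spin states (ms = ±1/2) gives 2 × 40 = 80 states.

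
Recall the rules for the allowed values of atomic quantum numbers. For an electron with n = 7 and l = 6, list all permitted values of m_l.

-6, -5, -4, -3, -2, -1, 0, 1, 2, 3, 4, 5, 6

m_l takes every integer from −l to +l. With l = 6 that gives the 13 values -6, -5, -4, -3, -2, -1, 0, 1, 2, 3, 4, 5, 6.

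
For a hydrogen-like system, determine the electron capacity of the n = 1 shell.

A shell holds 2n² electrons: 2 × 1² = 2 × 1 = 2.

2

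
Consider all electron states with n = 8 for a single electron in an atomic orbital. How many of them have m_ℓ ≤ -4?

20

The n = 8 shell has ℓ = 0 through 7; check each.
The (ℓ, m_ℓ) pairs meeting m_ℓ ≤ -4 give: ℓ=4 → 1; ℓ=5 → 2; ℓ=6 → 3; ℓ=7 → 4.
Orbitals: 1 + 2 + 3 + 4 = 10. Each orbital carries two spin states, so 10 × 2 = 20 states.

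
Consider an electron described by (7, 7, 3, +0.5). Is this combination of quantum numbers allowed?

The orbital quantum number must satisfy 0 ≤ l ≤ n−1. With n = 7 the allowed l values are 0, 1, 2, 3, 4, 5, 6, so l = 7 is out of range.

Not allowed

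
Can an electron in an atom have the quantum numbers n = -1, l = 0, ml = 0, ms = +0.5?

No

The principal quantum number must be a positive integer (n ≥ 1), but here n = -1.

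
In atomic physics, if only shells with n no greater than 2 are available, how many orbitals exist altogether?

5

Total orbitals = 1² + 2² = 5.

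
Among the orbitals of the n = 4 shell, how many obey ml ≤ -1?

6

With n = 4 the allowed l are 0, 1, …, 3.
Orbitals with ml ≤ -1, by l: l=1 → 1; l=2 → 2; l=3 → 3.
Total orbitals: 1 + 2 + 3 = 6.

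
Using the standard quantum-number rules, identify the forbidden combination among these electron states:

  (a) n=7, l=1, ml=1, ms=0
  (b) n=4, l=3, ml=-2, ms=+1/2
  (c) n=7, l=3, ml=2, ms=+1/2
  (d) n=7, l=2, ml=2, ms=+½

(a) has ms = 0, but an electron's spin must be ±1/2.
The remaining sets (b), (c), (d) satisfy all four rules.

(a)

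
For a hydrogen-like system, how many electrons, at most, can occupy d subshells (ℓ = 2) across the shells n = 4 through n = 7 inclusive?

40

A d subshell (ℓ = 2) exists for every n ≥ 3, so shells n = 4, 5, 6, 7 each contribute one — 4 subshells.
Since each d subshell holds 2(2·2+1) = 10 electrons, the total is 4 × 10 = 40.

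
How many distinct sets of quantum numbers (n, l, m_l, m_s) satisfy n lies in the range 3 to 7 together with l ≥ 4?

124

Treat each shell separately and count matching orbitals:
n=5 → 9; n=6 → 20; n=7 → 33.
Orbitals: 9 + 20 + 33 = 62. Including both spin states (m_s = ±1/2) gives 2 × 62 = 124 states.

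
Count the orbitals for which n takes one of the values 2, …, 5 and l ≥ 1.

50

Per-shell orbital counts meeting the constraint:
n=2 → 3; n=3 → 8; n=4 → 15; n=5 → 24.
Total orbitals: 3 + 8 + 15 + 24 = 50.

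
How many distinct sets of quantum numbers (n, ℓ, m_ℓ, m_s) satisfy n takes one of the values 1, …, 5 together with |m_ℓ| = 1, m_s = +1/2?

20

Per-shell orbital counts meeting the constraint:
n=2 → 2; n=3 → 4; n=4 → 6; n=5 → 8.
Orbitals: 2 + 4 + 6 + 8 = 20. With m_s fixed to +1/2 there is one state per orbital, so 20 states.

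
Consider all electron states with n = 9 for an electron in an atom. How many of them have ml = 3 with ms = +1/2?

The n = 9 shell has l = 0 through 8; check each.
The (l, ml) pairs meeting ml = 3 give: l=3 → 1; l=4 → 1; l=5 → 1; l=6 → 1; l=7 → 1; l=8 → 1.
Orbitals: 1 + 1 + 1 + 1 + 1 + 1 = 6. With ms fixed to a single value there is one state per orbital, giving 6 states.

6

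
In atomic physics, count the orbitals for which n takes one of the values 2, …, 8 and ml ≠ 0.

168

Treat each shell separately and count matching orbitals:
n=2 → 2; n=3 → 6; n=4 → 12; n=5 → 20; n=6 → 30; n=7 → 42; n=8 → 56.
Total orbitals: 2 + 6 + 12 + 20 + 30 + 42 + 56 = 168.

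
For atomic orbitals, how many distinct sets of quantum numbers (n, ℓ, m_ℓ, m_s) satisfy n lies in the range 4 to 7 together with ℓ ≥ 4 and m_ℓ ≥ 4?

20

Treat each shell separately and count matching orbitals:
n=5 → 1; n=6 → 3; n=7 → 6.
Orbitals: 1 + 3 + 6 = 10. Including both spin states (m_s = ±1/2) gives 2 × 10 = 20 states.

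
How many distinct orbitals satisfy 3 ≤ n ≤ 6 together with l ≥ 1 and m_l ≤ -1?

34

Per-shell orbital counts meeting the constraint:
n=3 → 3; n=4 → 6; n=5 → 10; n=6 → 15.
Total orbitals: 3 + 6 + 10 + 15 = 34.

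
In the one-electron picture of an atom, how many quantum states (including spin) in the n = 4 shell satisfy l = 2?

The (l, m_l) pairs meeting l = 2 give: l=2 → 5.
Orbitals: 5. Each orbital carries two spin states, so 5 × 2 = 10 states.

10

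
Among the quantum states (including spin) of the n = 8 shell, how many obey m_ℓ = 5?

6

With n = 8 the allowed ℓ are 0, 1, …, 7.
Orbitals with m_ℓ = 5, by ℓ: ℓ=5 → 1; ℓ=6 → 1; ℓ=7 → 1.
Orbitals: 1 + 1 + 1 = 3. Each orbital carries two spin states, so 3 × 2 = 6 states.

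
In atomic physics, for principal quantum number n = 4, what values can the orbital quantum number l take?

l is an integer with 0 ≤ l ≤ n−1, so for n = 4: l = 0, 1, 2, 3.

0, 1, 2, 3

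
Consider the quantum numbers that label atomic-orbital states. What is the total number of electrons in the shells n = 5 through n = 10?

710

Shell n has n² orbitals: 5²=25 + 6²=36 + 7²=49 + 8²=64 + 9²=81 + 10²=100 = 355 orbitals.
Two spin states per orbital: 2 × 355 = 710 electrons.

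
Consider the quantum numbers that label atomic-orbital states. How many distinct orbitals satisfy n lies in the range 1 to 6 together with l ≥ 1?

Work shell by shell — for each n, count the (l, ml) pairs that satisfy l ≥ 1:
n=2 → 3; n=3 → 8; n=4 → 15; n=5 → 24; n=6 → 35.
Total orbitals: 3 + 8 + 15 + 24 + 35 = 85.

85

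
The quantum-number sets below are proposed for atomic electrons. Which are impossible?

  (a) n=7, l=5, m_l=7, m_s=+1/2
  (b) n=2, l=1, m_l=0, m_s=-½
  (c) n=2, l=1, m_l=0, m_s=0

(a) has |m_l| = 7 > l = 5, violating −l ≤ m_l ≤ l.
(c) has m_s = 0, but an electron's spin must be ±1/2.
The remaining set (b) satisfies all four rules.

(a) and (c)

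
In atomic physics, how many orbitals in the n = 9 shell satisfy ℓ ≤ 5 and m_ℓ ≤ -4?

With n = 9 the allowed ℓ are 0, 1, …, 8.
Orbitals with ℓ ≤ 5 and m_ℓ ≤ -4, by ℓ: ℓ=4 → 1; ℓ=5 → 2.
Total orbitals: 1 + 2 = 3.

3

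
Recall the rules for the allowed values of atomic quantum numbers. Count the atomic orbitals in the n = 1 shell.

The n = 1 shell contains n² = 1² = 1 orbital.

1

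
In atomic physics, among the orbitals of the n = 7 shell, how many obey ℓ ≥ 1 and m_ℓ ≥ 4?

6

The (ℓ, m_ℓ) pairs meeting ℓ ≥ 1 and m_ℓ ≥ 4 give: ℓ=4 → 1; ℓ=5 → 2; ℓ=6 → 3.
Total orbitals: 1 + 2 + 3 = 6.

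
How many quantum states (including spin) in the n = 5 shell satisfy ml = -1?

8

The (l, ml) pairs meeting ml = -1 give: l=1 → 1; l=2 → 1; l=3 → 1; l=4 → 1.
Orbitals: 1 + 1 + 1 + 1 = 4. Each orbital carries two spin states, so 4 × 2 = 8 states.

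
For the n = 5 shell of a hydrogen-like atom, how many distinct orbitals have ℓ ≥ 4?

9

With n = 5 the allowed ℓ are 0, 1, …, 4.
Per ℓ-value: ℓ=4 → 9.
Total orbitals: 9.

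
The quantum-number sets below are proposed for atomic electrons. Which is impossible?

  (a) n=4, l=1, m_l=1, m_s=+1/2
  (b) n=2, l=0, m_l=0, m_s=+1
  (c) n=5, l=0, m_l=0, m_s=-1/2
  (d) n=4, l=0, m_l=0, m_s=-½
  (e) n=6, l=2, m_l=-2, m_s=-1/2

(b) has m_s = +1, but an electron's spin must be ±1/2.
The remaining sets (a), (c), (d), (e) satisfy all four rules.

(b)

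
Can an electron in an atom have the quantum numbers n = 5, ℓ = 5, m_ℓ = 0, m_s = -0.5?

No

The orbital quantum number must satisfy 0 ≤ ℓ ≤ n−1. With n = 5 the allowed ℓ values are 0, 1, 2, 3, 4, so ℓ = 5 is out of range.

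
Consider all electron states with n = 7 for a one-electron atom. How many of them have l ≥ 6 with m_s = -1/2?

Per l-value: l=6 → 13.
Orbitals: 13. With m_s fixed to a single value there is one state per orbital, giving 13 states.

13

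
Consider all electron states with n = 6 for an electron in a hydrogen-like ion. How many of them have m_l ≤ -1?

Go through l = 0, …, 5 (the values permitted for n = 6).
The (l, m_l) pairs meeting m_l ≤ -1 give: l=1 → 1; l=2 → 2; l=3 → 3; l=4 → 4; l=5 → 5.
Orbitals: 1 + 2 + 3 + 4 + 5 = 15. Each orbital carries two spin states, so 15 × 2 = 30 states.

30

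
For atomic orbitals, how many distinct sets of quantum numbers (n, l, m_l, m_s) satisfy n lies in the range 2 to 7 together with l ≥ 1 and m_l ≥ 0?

154

Work shell by shell — for each n, count the (l, m_l) pairs that satisfy l ≥ 1 and m_l ≥ 0:
n=2 → 2; n=3 → 5; n=4 → 9; n=5 → 14; n=6 → 20; n=7 → 27.
Orbitals: 2 + 5 + 9 + 14 + 20 + 27 = 77. Including both spin states (m_s = ±1/2) gives 2 × 77 = 154 states.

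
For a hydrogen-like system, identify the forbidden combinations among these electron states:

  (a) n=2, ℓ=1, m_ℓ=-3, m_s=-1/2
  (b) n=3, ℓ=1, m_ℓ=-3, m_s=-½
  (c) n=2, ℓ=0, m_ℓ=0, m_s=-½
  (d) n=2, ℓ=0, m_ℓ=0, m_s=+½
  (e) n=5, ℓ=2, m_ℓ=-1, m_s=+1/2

(a) has |m_ℓ| = 3 > ℓ = 1, violating −ℓ ≤ m_ℓ ≤ ℓ.
(b) has |m_ℓ| = 3 > ℓ = 1, violating −ℓ ≤ m_ℓ ≤ ℓ.
The remaining sets (c), (d), (e) satisfy all four rules.

(a) and (b)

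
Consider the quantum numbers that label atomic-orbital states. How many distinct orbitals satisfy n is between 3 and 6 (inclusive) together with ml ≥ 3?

Work shell by shell — for each n, count the (l, ml) pairs that satisfy ml ≥ 3:
n=4 → 1; n=5 → 3; n=6 → 6.
Total orbitals: 1 + 3 + 6 = 10.

10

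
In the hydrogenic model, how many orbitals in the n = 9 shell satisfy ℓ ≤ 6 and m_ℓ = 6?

Orbitals with ℓ ≤ 6 and m_ℓ = 6, by ℓ: ℓ=6 → 1.
Total orbitals: 1.

1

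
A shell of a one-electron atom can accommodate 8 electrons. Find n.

2n² = 8 ⇒ n² = 4 ⇒ n = 2.

n = 2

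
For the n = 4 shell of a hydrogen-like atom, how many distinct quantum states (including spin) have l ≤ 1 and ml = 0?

Contributions: l=0 → 1; l=1 → 1.
Orbitals: 1 + 1 = 2. Each orbital carries two spin states, so 2 × 2 = 4 states.

4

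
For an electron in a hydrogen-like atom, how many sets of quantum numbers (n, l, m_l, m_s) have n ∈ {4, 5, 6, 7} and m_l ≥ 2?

68

Count contributing orbitals for each principal shell:
n=4 → 3; n=5 → 6; n=6 → 10; n=7 → 15.
Orbitals: 3 + 6 + 10 + 15 = 34. Including both spin states (m_s = ±1/2) gives 2 × 34 = 68 states.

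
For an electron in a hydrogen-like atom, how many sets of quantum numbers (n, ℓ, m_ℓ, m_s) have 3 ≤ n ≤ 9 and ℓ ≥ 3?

434

For each n in the range, tally the orbitals obeying ℓ ≥ 3:
n=4 → 7; n=5 → 16; n=6 → 27; n=7 → 40; n=8 → 55; n=9 → 72.
Orbitals: 7 + 16 + 27 + 40 + 55 + 72 = 217. Including both spin states (m_s = ±1/2) gives 2 × 217 = 434 states.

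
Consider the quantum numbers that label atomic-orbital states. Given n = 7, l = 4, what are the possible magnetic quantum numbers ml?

ml takes every integer from −l to +l. With l = 4 that gives the 9 values -4, -3, -2, -1, 0, 1, 2, 3, 4.

-4, -3, -2, -1, 0, 1, 2, 3, 4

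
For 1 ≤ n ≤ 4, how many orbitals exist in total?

30

Total orbitals = 1² + 2² + 3² + 4² = 30.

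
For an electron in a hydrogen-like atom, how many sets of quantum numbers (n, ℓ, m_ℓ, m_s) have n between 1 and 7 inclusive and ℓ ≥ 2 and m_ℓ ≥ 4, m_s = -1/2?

10

Work shell by shell — for each n, count the (ℓ, m_ℓ) pairs that satisfy ℓ ≥ 2 and m_ℓ ≥ 4:
n=5 → 1; n=6 → 3; n=7 → 6.
Orbitals: 1 + 3 + 6 = 10. With m_s fixed to -1/2 there is one state per orbital, so 10 states.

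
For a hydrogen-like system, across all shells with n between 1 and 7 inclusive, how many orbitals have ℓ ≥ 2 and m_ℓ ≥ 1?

Go shell by shell, enumerating (ℓ, m_ℓ) with ℓ ≥ 2 and m_ℓ ≥ 1:
n=3 → 2; n=4 → 5; n=5 → 9; n=6 → 14; n=7 → 20.
Total orbitals: 2 + 5 + 9 + 14 + 20 = 50.

50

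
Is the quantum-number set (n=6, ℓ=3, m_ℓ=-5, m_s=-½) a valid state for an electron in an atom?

No

The magnetic quantum number must satisfy −ℓ ≤ m_ℓ ≤ ℓ. With ℓ = 3, m_ℓ can only be -3, -2, -1, 0, 1, 2, 3, so m_ℓ = -5 is forbidden.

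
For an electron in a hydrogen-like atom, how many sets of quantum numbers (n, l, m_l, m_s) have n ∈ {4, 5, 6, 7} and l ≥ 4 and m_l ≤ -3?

32

Count contributing orbitals for each principal shell:
n=5 → 2; n=6 → 5; n=7 → 9.
Orbitals: 2 + 5 + 9 = 16. Including both spin states (m_s = ±1/2) gives 2 × 16 = 32 states.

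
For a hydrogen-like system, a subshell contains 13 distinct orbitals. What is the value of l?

l = 6

2l+1 = 13 gives l = 6.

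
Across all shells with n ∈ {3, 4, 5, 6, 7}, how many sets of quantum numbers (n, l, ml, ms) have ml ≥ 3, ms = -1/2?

Treat each shell separately and count matching orbitals:
n=4 → 1; n=5 → 3; n=6 → 6; n=7 → 10.
Orbitals: 1 + 3 + 6 + 10 = 20. With ms fixed to -1/2 there is one state per orbital, so 20 states.

20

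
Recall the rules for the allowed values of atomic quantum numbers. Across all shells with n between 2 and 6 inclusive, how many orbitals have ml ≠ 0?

Count contributing orbitals for each principal shell:
n=2 → 2; n=3 → 6; n=4 → 12; n=5 → 20; n=6 → 30.
Total orbitals: 2 + 6 + 12 + 20 + 30 = 70.

70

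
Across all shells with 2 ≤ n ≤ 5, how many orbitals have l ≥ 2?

Per-shell orbital counts meeting the constraint:
n=3 → 5; n=4 → 12; n=5 → 21.
Total orbitals: 5 + 12 + 21 = 38.

38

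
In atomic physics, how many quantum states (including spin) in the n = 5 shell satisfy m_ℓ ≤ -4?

For n = 5, ℓ ranges over 0 … 4.
Orbitals with m_ℓ ≤ -4, by ℓ: ℓ=4 → 1.
Orbitals: 1. Each orbital carries two spin states, so 1 × 2 = 2 states.

2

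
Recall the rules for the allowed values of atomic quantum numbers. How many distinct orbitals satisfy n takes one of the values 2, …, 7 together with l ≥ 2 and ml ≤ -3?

20

Count contributing orbitals for each principal shell:
n=4 → 1; n=5 → 3; n=6 → 6; n=7 → 10.
Total orbitals: 1 + 3 + 6 + 10 = 20.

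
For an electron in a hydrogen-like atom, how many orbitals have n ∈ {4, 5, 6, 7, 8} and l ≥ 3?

Go shell by shell, enumerating (l, ml) with l ≥ 3:
n=4 → 7; n=5 → 16; n=6 → 27; n=7 → 40; n=8 → 55.
Total orbitals: 7 + 16 + 27 + 40 + 55 = 145.

145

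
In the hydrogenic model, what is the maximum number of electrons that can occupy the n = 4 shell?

32

A shell holds 2n² electrons: 2 × 4² = 2 × 16 = 32.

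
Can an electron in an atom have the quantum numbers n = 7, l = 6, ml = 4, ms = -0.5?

Yes

n = 7 is a positive integer. l = 6 satisfies 0 ≤ l ≤ n−1 = 6. ml = 4 lies in the range −l … +l (here −6 … 6). ms = -1/2 is one of ±1/2.
All four constraints are satisfied.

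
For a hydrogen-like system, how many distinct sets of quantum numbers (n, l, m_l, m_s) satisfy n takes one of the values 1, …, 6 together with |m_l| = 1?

For each n in the range, tally the orbitals obeying |m_l| = 1:
n=2 → 2; n=3 → 4; n=4 → 6; n=5 → 8; n=6 → 10.
Orbitals: 2 + 4 + 6 + 8 + 10 = 30. Including both spin states (m_s = ±1/2) gives 2 × 30 = 60 states.

60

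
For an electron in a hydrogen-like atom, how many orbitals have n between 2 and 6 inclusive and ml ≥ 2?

20

For each n in the range, tally the orbitals obeying ml ≥ 2:
n=3 → 1; n=4 → 3; n=5 → 6; n=6 → 10.
Total orbitals: 1 + 3 + 6 + 10 = 20.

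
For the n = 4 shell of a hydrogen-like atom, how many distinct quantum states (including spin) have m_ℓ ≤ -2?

6

The n = 4 shell has ℓ = 0 through 3; check each.
Per ℓ-value: ℓ=2 → 1; ℓ=3 → 2.
Orbitals: 1 + 2 = 3. Each orbital carries two spin states, so 3 × 2 = 6 states.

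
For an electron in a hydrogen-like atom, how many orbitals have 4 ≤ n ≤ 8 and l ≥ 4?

110

Per-shell orbital counts meeting the constraint:
n=5 → 9; n=6 → 20; n=7 → 33; n=8 → 48.
Total orbitals: 9 + 20 + 33 + 48 = 110.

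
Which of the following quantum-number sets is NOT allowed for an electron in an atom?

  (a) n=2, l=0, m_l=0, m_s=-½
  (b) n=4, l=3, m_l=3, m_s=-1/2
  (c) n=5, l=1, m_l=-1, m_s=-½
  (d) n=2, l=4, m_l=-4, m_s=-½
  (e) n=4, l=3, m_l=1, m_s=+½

(d)

(d) has l = 4 ≥ n = 2, violating 0 ≤ l ≤ n−1.
The remaining sets (a), (b), (c), (e) satisfy all four rules.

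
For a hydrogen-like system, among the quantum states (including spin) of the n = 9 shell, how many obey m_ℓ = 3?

12

Per ℓ-value: ℓ=3 → 1; ℓ=4 → 1; ℓ=5 → 1; ℓ=6 → 1; ℓ=7 → 1; ℓ=8 → 1.
Orbitals: 1 + 1 + 1 + 1 + 1 + 1 = 6. Each orbital carries two spin states, so 6 × 2 = 12 states.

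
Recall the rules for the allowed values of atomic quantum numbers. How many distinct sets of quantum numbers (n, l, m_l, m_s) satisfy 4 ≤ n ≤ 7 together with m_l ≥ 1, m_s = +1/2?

Count contributing orbitals for each principal shell:
n=4 → 6; n=5 → 10; n=6 → 15; n=7 → 21.
Orbitals: 6 + 10 + 15 + 21 = 52. With m_s fixed to +1/2 there is one state per orbital, so 52 states.

52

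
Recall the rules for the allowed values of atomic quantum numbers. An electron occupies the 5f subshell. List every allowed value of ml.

-3, -2, -1, 0, 1, 2, 3

The 5f subshell has l = 3, and ml takes every integer from −l to +l. With l = 3 that gives the 7 values -3, -2, -1, 0, 1, 2, 3.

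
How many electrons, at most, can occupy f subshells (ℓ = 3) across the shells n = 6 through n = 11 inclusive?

An f subshell (ℓ = 3) exists for every n ≥ 4, so shells n = 6, 7, 8, 9, 10, 11 each contribute one — 6 subshells.
Since each f subshell holds 2(2·3+1) = 14 electrons, the total is 6 × 14 = 84.

84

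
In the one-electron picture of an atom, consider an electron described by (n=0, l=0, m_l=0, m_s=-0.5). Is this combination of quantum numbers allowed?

The principal quantum number must be a positive integer (n ≥ 1), but here n = 0.

Not allowed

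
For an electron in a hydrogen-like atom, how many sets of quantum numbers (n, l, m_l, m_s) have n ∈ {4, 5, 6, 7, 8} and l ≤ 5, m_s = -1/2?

149

Work shell by shell — for each n, count the (l, m_l) pairs that satisfy l ≤ 5:
n=4 → 16; n=5 → 25; n=6 → 36; n=7 → 36; n=8 → 36.
Orbitals: 16 + 25 + 36 + 36 + 36 = 149. With m_s fixed to -1/2 there is one state per orbital, so 149 states.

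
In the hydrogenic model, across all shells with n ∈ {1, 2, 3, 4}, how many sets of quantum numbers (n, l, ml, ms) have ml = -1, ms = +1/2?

Work shell by shell — for each n, count the (l, ml) pairs that satisfy ml = -1:
n=2 → 1; n=3 → 2; n=4 → 3.
Orbitals: 1 + 2 + 3 = 6. With ms fixed to +1/2 there is one state per orbital, so 6 states.

6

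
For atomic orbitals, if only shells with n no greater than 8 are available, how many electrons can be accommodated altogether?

408

Total orbitals = 1² + 2² + 3² + 4² + 5² + 6² + 7² + 8² = 204. Doubling for spin gives 408 electrons.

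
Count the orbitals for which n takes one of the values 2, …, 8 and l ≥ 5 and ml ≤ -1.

34

Work shell by shell — for each n, count the (l, ml) pairs that satisfy l ≥ 5 and ml ≤ -1:
n=6 → 5; n=7 → 11; n=8 → 18.
Total orbitals: 5 + 11 + 18 = 34.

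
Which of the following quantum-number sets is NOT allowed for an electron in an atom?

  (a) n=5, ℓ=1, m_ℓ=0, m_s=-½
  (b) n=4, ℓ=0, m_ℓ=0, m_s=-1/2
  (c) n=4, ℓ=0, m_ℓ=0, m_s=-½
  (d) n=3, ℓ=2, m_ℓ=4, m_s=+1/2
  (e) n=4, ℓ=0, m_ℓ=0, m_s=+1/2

(d) has |m_ℓ| = 4 > ℓ = 2, violating −ℓ ≤ m_ℓ ≤ ℓ.
The remaining sets (a), (b), (c), (e) satisfy all four rules.

(d)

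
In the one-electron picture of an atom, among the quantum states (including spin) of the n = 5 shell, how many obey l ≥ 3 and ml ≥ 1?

14

For n = 5, l ranges over 0 … 4.
The (l, ml) pairs meeting l ≥ 3 and ml ≥ 1 give: l=3 → 3; l=4 → 4.
Orbitals: 3 + 4 = 7. Each orbital carries two spin states, so 7 × 2 = 14 states.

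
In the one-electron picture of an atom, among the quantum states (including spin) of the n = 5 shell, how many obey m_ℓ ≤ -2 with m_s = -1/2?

Go through ℓ = 0, …, 4 (the values permitted for n = 5).
Contributions: ℓ=2 → 1; ℓ=3 → 2; ℓ=4 → 3.
Orbitals: 1 + 2 + 3 = 6. With m_s fixed to a single value there is one state per orbital, giving 6 states.

6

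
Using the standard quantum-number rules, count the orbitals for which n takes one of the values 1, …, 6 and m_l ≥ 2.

20

Work shell by shell — for each n, count the (l, m_l) pairs that satisfy m_l ≥ 2:
n=3 → 1; n=4 → 3; n=5 → 6; n=6 → 10.
Total orbitals: 1 + 3 + 6 + 10 = 20.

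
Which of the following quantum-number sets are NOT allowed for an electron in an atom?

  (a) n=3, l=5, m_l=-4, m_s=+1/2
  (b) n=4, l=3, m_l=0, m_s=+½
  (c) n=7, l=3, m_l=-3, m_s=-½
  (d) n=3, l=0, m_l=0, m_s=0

(a) has l = 5 ≥ n = 3, violating 0 ≤ l ≤ n−1.
(d) has m_s = 0, but an electron's spin must be ±1/2.
The remaining sets (b), (c) satisfy all four rules.

(a) and (d)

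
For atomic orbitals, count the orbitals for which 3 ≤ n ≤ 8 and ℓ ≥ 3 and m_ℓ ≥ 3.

35

Per-shell orbital counts meeting the constraint:
n=4 → 1; n=5 → 3; n=6 → 6; n=7 → 10; n=8 → 15.
Total orbitals: 1 + 3 + 6 + 10 + 15 = 35.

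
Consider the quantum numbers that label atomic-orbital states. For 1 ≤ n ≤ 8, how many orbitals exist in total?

204

Total orbitals = 1² + 2² + 3² + 4² + 5² + 6² + 7² + 8² = 204.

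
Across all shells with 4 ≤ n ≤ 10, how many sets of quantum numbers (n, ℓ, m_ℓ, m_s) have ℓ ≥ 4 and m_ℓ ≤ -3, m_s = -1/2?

For each n in the range, tally the orbitals obeying ℓ ≥ 4 and m_ℓ ≤ -3:
n=5 → 2; n=6 → 5; n=7 → 9; n=8 → 14; n=9 → 20; n=10 → 27.
Orbitals: 2 + 5 + 9 + 14 + 20 + 27 = 77. With m_s fixed to -1/2 there is one state per orbital, so 77 states.

77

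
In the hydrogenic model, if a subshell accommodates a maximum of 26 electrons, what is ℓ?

ℓ = 6

2(2ℓ+1) = 26 ⇒ 2ℓ+1 = 13 ⇒ ℓ = 6.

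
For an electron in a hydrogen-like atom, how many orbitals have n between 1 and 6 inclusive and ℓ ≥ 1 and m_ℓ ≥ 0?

Per-shell orbital counts meeting the constraint:
n=2 → 2; n=3 → 5; n=4 → 9; n=5 → 14; n=6 → 20.
Total orbitals: 2 + 5 + 9 + 14 + 20 = 50.

50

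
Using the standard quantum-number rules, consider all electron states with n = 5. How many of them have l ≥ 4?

18

Orbitals with l ≥ 4, by l: l=4 → 9.
Orbitals: 9. Each orbital carries two spin states, so 9 × 2 = 18 states.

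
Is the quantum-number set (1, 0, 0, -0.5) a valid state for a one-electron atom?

Allowed

n = 1 is a positive integer. ℓ = 0 satisfies 0 ≤ ℓ ≤ n−1 = 0. m_ℓ = 0 lies in the range −ℓ … +ℓ (here 0). m_s = -1/2 is one of ±1/2.
All four constraints are satisfied.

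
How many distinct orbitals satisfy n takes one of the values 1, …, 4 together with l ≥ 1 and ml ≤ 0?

16

Go shell by shell, enumerating (l, ml) with l ≥ 1 and ml ≤ 0:
n=2 → 2; n=3 → 5; n=4 → 9.
Total orbitals: 2 + 5 + 9 = 16.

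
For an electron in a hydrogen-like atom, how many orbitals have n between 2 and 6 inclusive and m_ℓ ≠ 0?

Treat each shell separately and count matching orbitals:
n=2 → 2; n=3 → 6; n=4 → 12; n=5 → 20; n=6 → 30.
Total orbitals: 2 + 6 + 12 + 20 + 30 = 70.

70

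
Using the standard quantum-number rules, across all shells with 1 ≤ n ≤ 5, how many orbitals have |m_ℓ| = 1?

For each n in the range, tally the orbitals obeying |m_ℓ| = 1:
n=2 → 2; n=3 → 4; n=4 → 6; n=5 → 8.
Total orbitals: 2 + 4 + 6 + 8 = 20.

20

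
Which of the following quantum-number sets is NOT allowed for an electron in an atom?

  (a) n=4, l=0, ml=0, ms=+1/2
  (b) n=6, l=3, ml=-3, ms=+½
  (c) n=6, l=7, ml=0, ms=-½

(c) has l = 7 ≥ n = 6, violating 0 ≤ l ≤ n−1.
The remaining sets (a), (b) satisfy all four rules.

(c)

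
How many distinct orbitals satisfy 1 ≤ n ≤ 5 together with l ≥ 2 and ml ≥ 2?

Work shell by shell — for each n, count the (l, ml) pairs that satisfy l ≥ 2 and ml ≥ 2:
n=3 → 1; n=4 → 3; n=5 → 6.
Total orbitals: 1 + 3 + 6 = 10.

10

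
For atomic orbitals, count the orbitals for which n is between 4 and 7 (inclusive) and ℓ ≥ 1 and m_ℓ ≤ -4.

Go shell by shell, enumerating (ℓ, m_ℓ) with ℓ ≥ 1 and m_ℓ ≤ -4:
n=5 → 1; n=6 → 3; n=7 → 6.
Total orbitals: 1 + 3 + 6 = 10.

10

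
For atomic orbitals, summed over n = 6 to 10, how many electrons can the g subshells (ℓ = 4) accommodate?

A g subshell (ℓ = 4) exists for every n ≥ 5, so shells n = 6, 7, 8, 9, 10 each contribute one — 5 subshells.
Since each g subshell holds 2(2·4+1) = 18 electrons, the total is 5 × 18 = 90.

90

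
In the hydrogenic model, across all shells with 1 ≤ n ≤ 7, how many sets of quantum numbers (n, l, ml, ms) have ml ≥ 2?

70

Count contributing orbitals for each principal shell:
n=3 → 1; n=4 → 3; n=5 → 6; n=6 → 10; n=7 → 15.
Orbitals: 1 + 3 + 6 + 10 + 15 = 35. Including both spin states (ms = ±1/2) gives 2 × 35 = 70 states.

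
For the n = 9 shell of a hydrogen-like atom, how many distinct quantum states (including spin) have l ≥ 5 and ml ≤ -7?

6

For n = 9, l ranges over 0 … 8.
Per l-value: l=7 → 1; l=8 → 2.
Orbitals: 1 + 2 = 3. Each orbital carries two spin states, so 3 × 2 = 6 states.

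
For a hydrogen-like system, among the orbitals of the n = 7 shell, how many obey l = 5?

11

For n = 7, l ranges over 0 … 6.
Orbitals with l = 5, by l: l=5 → 11.
Total orbitals: 11.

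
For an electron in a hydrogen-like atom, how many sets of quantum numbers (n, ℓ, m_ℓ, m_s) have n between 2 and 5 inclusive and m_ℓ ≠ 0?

80

For each n in the range, tally the orbitals obeying m_ℓ ≠ 0:
n=2 → 2; n=3 → 6; n=4 → 12; n=5 → 20.
Orbitals: 2 + 6 + 12 + 20 = 40. Including both spin states (m_s = ±1/2) gives 2 × 40 = 80 states.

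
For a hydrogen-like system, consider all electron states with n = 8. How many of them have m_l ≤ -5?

The (l, m_l) pairs meeting m_l ≤ -5 give: l=5 → 1; l=6 → 2; l=7 → 3.
Orbitals: 1 + 2 + 3 = 6. Each orbital carries two spin states, so 6 × 2 = 12 states.

12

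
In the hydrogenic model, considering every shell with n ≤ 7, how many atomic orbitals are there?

140

Total orbitals = 1² + 2² + 3² + 4² + 5² + 6² + 7² = 140.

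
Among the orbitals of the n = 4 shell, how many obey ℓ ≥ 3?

7

With n = 4 the allowed ℓ are 0, 1, …, 3.
Contributions: ℓ=3 → 7.
Total orbitals: 7.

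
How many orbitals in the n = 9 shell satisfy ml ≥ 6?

The n = 9 shell has l = 0 through 8; check each.
Contributions: l=6 → 1; l=7 → 2; l=8 → 3.
Total orbitals: 1 + 2 + 3 = 6.

6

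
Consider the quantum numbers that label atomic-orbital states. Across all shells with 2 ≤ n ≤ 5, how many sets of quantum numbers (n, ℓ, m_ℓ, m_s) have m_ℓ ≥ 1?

For each n in the range, tally the orbitals obeying m_ℓ ≥ 1:
n=2 → 1; n=3 → 3; n=4 → 6; n=5 → 10.
Orbitals: 1 + 3 + 6 + 10 = 20. Including both spin states (m_s = ±1/2) gives 2 × 20 = 40 states.

40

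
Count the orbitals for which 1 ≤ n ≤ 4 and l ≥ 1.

Work shell by shell — for each n, count the (l, m_l) pairs that satisfy l ≥ 1:
n=2 → 3; n=3 → 8; n=4 → 15.
Total orbitals: 3 + 8 + 15 = 26.

26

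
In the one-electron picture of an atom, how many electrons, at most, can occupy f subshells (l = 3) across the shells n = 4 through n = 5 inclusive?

An f subshell (l = 3) exists for every n ≥ 4, so shells n = 4, 5 each contribute one — 2 subshells.
Since each f subshell holds 2(2·3+1) = 14 electrons, the total is 2 × 14 = 28.

28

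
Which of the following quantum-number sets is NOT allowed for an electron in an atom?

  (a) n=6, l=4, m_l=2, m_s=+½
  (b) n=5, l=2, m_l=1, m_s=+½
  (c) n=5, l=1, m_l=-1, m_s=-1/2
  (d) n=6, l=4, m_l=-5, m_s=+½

(d)

(d) has |m_l| = 5 > l = 4, violating −l ≤ m_l ≤ l.
The remaining sets (a), (b), (c) satisfy all four rules.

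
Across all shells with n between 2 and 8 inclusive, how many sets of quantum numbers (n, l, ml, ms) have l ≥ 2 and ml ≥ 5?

Go shell by shell, enumerating (l, ml) with l ≥ 2 and ml ≥ 5:
n=6 → 1; n=7 → 3; n=8 → 6.
Orbitals: 1 + 3 + 6 = 10. Including both spin states (ms = ±1/2) gives 2 × 10 = 20 states.

20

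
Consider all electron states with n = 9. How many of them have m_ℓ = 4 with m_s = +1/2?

5

The n = 9 shell has ℓ = 0 through 8; check each.
Per ℓ-value: ℓ=4 → 1; ℓ=5 → 1; ℓ=6 → 1; ℓ=7 → 1; ℓ=8 → 1.
Orbitals: 1 + 1 + 1 + 1 + 1 = 5. With m_s fixed to a single value there is one state per orbital, giving 5 states.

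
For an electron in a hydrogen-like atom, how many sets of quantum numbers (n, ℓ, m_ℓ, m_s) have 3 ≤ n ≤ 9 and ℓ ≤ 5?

388

Treat each shell separately and count matching orbitals:
n=3 → 9; n=4 → 16; n=5 → 25; n=6 → 36; n=7 → 36; n=8 → 36; n=9 → 36.
Orbitals: 9 + 16 + 25 + 36 + 36 + 36 + 36 = 194. Including both spin states (m_s = ±1/2) gives 2 × 194 = 388 states.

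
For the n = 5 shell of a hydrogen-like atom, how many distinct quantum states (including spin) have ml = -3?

The n = 5 shell has l = 0 through 4; check each.
The (l, ml) pairs meeting ml = -3 give: l=3 → 1; l=4 → 1.
Orbitals: 1 + 1 = 2. Each orbital carries two spin states, so 2 × 2 = 4 states.

4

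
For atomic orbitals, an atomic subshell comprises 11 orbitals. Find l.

l = 5

2l+1 = 11 gives l = 5.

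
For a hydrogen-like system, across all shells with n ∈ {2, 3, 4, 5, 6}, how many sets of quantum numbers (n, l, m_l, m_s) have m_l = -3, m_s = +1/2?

6

Work shell by shell — for each n, count the (l, m_l) pairs that satisfy m_l = -3:
n=4 → 1; n=5 → 2; n=6 → 3.
Orbitals: 1 + 2 + 3 = 6. With m_s fixed to +1/2 there is one state per orbital, so 6 states.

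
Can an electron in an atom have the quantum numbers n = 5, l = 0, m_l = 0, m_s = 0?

The spin quantum number for an electron can only be m_s = +1/2 or −1/2; m_s = 0 is not one of those.

Invalid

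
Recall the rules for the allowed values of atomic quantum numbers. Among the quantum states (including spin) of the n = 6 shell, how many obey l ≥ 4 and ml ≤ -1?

Contributions: l=4 → 4; l=5 → 5.
Orbitals: 4 + 5 = 9. Each orbital carries two spin states, so 9 × 2 = 18 states.

18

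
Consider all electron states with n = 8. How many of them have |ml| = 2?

24

Go through l = 0, …, 7 (the values permitted for n = 8).
Contributions: l=2 → 2; l=3 → 2; l=4 → 2; l=5 → 2; l=6 → 2; l=7 → 2.
Orbitals: 2 + 2 + 2 + 2 + 2 + 2 = 12. Each orbital carries two spin states, so 12 × 2 = 24 states.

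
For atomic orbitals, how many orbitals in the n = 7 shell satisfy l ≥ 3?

40

The (l, ml) pairs meeting l ≥ 3 give: l=3 → 7; l=4 → 9; l=5 → 11; l=6 → 13.
Total orbitals: 7 + 9 + 11 + 13 = 40.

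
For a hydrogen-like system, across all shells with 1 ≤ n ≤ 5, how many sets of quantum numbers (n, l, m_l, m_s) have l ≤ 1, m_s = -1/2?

17

For each n in the range, tally the orbitals obeying l ≤ 1:
n=1 → 1; n=2 → 4; n=3 → 4; n=4 → 4; n=5 → 4.
Orbitals: 1 + 4 + 4 + 4 + 4 = 17. With m_s fixed to -1/2 there is one state per orbital, so 17 states.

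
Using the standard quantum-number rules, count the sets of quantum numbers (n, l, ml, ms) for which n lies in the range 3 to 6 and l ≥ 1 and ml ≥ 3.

Per-shell orbital counts meeting the constraint:
n=4 → 1; n=5 → 3; n=6 → 6.
Orbitals: 1 + 3 + 6 = 10. Including both spin states (ms = ±1/2) gives 2 × 10 = 20 states.

20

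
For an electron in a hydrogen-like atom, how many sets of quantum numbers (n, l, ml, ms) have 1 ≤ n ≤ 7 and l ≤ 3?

156

Work shell by shell — for each n, count the (l, ml) pairs that satisfy l ≤ 3:
n=1 → 1; n=2 → 4; n=3 → 9; n=4 → 16; n=5 → 16; n=6 → 16; n=7 → 16.
Orbitals: 1 + 4 + 9 + 16 + 16 + 16 + 16 = 78. Including both spin states (ms = ±1/2) gives 2 × 78 = 156 states.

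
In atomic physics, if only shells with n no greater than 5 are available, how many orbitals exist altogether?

Total orbitals = 1² + 2² + 3² + 4² + 5² = 55.

55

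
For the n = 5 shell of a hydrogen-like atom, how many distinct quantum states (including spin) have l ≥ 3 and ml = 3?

For n = 5, l ranges over 0 … 4.
The (l, ml) pairs meeting l ≥ 3 and ml = 3 give: l=3 → 1; l=4 → 1.
Orbitals: 1 + 1 = 2. Each orbital carries two spin states, so 2 × 2 = 4 states.

4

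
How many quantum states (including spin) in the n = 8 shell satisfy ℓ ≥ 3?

110

For n = 8, ℓ ranges over 0 … 7.
Orbitals with ℓ ≥ 3, by ℓ: ℓ=3 → 7; ℓ=4 → 9; ℓ=5 → 11; ℓ=6 → 13; ℓ=7 → 15.
Orbitals: 7 + 9 + 11 + 13 + 15 = 55. Each orbital carries two spin states, so 55 × 2 = 110 states.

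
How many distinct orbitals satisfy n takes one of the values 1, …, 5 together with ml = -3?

3

For each n in the range, tally the orbitals obeying ml = -3:
n=4 → 1; n=5 → 2.
Total orbitals: 1 + 2 = 3.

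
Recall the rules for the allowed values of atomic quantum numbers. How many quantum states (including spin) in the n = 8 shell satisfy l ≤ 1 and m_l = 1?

2

The n = 8 shell has l = 0 through 7; check each.
Contributions: l=1 → 1.
Orbitals: 1. Each orbital carries two spin states, so 1 × 2 = 2 states.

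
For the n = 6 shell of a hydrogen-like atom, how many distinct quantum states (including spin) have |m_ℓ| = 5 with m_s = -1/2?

The n = 6 shell has ℓ = 0 through 5; check each.
The (ℓ, m_ℓ) pairs meeting |m_ℓ| = 5 give: ℓ=5 → 2.
Orbitals: 2. With m_s fixed to a single value there is one state per orbital, giving 2 states.

2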